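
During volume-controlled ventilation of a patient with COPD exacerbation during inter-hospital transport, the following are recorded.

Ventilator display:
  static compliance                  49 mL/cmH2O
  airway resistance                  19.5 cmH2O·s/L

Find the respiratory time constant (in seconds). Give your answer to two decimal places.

0.96

τ = R × C = 19.5 × 49 mL/cmH2O = 19.5 × 0.049 L/cmH2O = 0.9555 s.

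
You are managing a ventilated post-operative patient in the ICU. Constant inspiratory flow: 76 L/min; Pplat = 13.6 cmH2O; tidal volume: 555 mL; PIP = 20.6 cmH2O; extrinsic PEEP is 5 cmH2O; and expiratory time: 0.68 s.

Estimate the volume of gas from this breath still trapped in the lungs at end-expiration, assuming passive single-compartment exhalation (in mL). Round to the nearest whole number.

82

Flow: 76 L/min ÷ 60 = 1.2667 L/s.
R = (PIP − Pplat)/V̇ = (20.6 − 13.6) / 1.2667 = 7.0/1.2667 = 5.526 cmH2O·s/L.
C = Vt/(Pplat − PEEP) = 555.0 / (13.6 − 5) = 555.0/8.6 = 64.535 mL/cmH2O.
τ = R × C = 5.526 × 0.06454 L/cmH2O = 0.3566 s.
Fraction remaining = e^(−Te/τ) = e^(−0.68/0.3566) = 0.1485.
Trapped volume = 555.0 × 0.1485 = 82.418 mL.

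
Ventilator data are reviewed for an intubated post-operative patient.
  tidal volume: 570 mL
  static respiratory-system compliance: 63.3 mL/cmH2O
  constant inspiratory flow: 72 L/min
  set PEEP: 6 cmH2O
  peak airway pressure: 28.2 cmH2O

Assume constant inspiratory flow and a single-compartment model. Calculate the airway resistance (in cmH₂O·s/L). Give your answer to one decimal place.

Flow: 72 L/min ÷ 60 = 1.2 L/s.
Equation of motion (constant flow): PIP = Vt/C + R·V̇ + PEEP.
R·V̇ = PIP − Vt/C − PEEP = 28.2 − 570/63.3 − 6 = 28.2 − 9.005 − 6 = 13.195 cmH2O.
R = 13.195 / 1.2 = 10.996 cmH2O·s/L.

11.0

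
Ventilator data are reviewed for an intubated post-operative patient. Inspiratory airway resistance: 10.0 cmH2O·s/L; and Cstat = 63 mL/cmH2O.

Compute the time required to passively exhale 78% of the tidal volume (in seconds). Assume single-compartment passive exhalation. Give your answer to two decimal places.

τ = R × C = 10.0 × 63 mL/cmH2O = 10.0 × 0.063 L/cmH2O = 0.63 s.
Exhaled fraction f = 1 − e^(−t/τ) → t = −τ·ln(1 − f) = −0.63·ln(0.22) = 0.9539 s.

0.95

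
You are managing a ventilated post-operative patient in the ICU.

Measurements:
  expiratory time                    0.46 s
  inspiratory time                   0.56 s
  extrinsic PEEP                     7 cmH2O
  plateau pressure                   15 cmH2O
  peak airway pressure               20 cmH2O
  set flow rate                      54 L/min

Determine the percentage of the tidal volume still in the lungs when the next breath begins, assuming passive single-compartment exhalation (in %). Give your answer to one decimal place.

26.9

Flow: 54 L/min ÷ 60 = 0.9 L/s.
Vt = flow × Ti = 0.9 L/s × 0.56 s × 1000 mL/L = 504.0 mL.
R = (PIP − Pplat)/V̇ = (20 − 15) / 0.9 = 5.0/0.9 = 5.556 cmH2O·s/L.
C = Vt/(Pplat − PEEP) = 504.0 / (15 − 7) = 504.0/8.0 = 63.0 mL/cmH2O.
τ = R × C = 5.556 × 0.063 L/cmH2O = 0.35 s.
Fraction remaining at end-expiration = e^(−Te/τ) = e^(−0.46/0.35) = 0.2687 → 26.87%.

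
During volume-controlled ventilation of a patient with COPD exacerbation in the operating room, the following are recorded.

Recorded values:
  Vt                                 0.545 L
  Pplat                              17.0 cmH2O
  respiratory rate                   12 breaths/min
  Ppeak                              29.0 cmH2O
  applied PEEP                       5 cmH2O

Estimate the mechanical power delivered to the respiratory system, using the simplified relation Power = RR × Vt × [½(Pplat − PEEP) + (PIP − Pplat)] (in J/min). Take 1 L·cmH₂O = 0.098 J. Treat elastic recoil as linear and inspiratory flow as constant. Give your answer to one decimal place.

11.5

Per-breath work = Vt × [½(Pplat−PEEP) + (PIP−Pplat)] = 0.545 × [0.5×12.0 + 12.0] = 0.545 × 18.0 = 9.81 L·cmH2O.
Power = 12 × 9.81 = 117.72 L·cmH2O/min.
× 0.098 J/(L·cmH2O) → 11.537 J/min.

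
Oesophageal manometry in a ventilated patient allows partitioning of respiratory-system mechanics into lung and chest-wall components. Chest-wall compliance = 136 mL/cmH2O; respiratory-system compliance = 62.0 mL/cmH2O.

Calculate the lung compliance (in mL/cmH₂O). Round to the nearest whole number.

114

1/CL = 1/Crs − 1/Ccw.
1/CL = 1/62.0 − 1/136 = 0.008776.
CL = 113.95 mL/cmH2O.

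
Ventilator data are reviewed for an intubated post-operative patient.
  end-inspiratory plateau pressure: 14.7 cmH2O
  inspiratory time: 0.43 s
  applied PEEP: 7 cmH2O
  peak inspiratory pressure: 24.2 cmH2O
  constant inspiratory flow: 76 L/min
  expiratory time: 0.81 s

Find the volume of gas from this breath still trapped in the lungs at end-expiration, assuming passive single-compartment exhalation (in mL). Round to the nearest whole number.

118

Flow: 76 L/min ÷ 60 = 1.2667 L/s.
Vt = flow × Ti = 1.2667 L/s × 0.43 s × 1000 mL/L = 544.68 mL.
R = (PIP − Pplat)/V̇ = (24.2 − 14.7) / 1.2667 = 9.5/1.2667 = 7.5 cmH2O·s/L.
C = Vt/(Pplat − PEEP) = 544.68 / (14.7 − 7) = 544.68/7.7 = 70.738 mL/cmH2O.
τ = R × C = 7.5 × 0.07074 L/cmH2O = 0.5306 s.
Fraction remaining = e^(−Te/τ) = e^(−0.81/0.5306) = 0.2173.
Trapped volume = 544.68 × 0.2173 = 118.36 mL.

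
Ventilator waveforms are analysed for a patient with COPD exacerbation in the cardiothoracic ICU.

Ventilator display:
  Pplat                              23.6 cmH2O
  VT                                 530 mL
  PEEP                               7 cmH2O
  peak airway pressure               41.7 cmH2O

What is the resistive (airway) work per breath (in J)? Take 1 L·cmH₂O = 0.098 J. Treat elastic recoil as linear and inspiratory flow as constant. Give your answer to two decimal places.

0.94

With constant inspiratory flow the resistive pressure is constant at PIP − Pplat = 41.7 − 23.6 = 18.1 cmH2O, so resistive work = 18.1 × 0.530 = 9.593 L·cmH2O.
× 0.098 J/(L·cmH2O) → 0.9401 J.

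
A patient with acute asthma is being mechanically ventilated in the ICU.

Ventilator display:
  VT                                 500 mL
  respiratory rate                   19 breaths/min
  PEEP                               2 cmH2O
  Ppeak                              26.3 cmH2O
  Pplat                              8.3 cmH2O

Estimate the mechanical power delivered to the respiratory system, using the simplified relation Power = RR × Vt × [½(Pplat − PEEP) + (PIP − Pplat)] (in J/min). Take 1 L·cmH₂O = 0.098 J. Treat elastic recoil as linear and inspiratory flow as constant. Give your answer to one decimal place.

Per-breath work = Vt × [½(Pplat−PEEP) + (PIP−Pplat)] = 0.500 × [0.5×6.3 + 18.0] = 0.500 × 21.15 = 10.575 L·cmH2O.
Power = 19 × 10.575 = 200.93 L·cmH2O/min.
× 0.098 J/(L·cmH2O) → 19.691 J/min.

19.7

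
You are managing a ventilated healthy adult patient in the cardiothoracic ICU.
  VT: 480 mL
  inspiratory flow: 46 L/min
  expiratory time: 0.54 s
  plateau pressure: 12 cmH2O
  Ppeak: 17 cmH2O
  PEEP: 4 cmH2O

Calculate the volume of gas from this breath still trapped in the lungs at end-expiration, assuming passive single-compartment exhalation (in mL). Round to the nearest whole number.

Flow: 46 L/min ÷ 60 = 0.7667 L/s.
R = (PIP − Pplat)/V̇ = (17 − 12) / 0.7667 = 5.0/0.7667 = 6.521 cmH2O·s/L.
C = Vt/(Pplat − PEEP) = 480.0 / (12 − 4) = 480.0/8.0 = 60.0 mL/cmH2O.
τ = R × C = 6.521 × 0.06 L/cmH2O = 0.3913 s.
Fraction remaining = e^(−Te/τ) = e^(−0.54/0.3913) = 0.2516.
Trapped volume = 480.0 × 0.2516 = 120.77 mL.

121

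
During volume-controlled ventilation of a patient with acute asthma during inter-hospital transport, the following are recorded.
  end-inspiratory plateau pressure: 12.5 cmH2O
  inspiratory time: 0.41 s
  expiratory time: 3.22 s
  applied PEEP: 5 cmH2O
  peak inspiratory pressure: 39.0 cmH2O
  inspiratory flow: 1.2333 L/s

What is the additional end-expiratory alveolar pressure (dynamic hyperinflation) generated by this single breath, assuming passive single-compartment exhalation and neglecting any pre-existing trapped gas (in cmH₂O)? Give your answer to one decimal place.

0.8

Vt = flow × Ti = 1.2333 L/s × 0.41 s × 1000 mL/L = 505.65 mL.
R = (PIP − Pplat)/V̇ = (39.0 − 12.5) / 1.2333 = 26.5/1.2333 = 21.487 cmH2O·s/L.
C = Vt/(Pplat − PEEP) = 505.65 / (12.5 − 5) = 505.65/7.5 = 67.42 mL/cmH2O.
τ = R × C = 21.487 × 0.06742 L/cmH2O = 1.449 s.
Fraction remaining = e^(−Te/τ) = e^(−3.22/1.449) = 0.1084; trapped volume = 505.65 × 0.1084 = 54.812 mL.
Additional alveolar pressure from trapping ≈ V_trapped / C = 54.812 / 67.42 = 0.813 cmH2O.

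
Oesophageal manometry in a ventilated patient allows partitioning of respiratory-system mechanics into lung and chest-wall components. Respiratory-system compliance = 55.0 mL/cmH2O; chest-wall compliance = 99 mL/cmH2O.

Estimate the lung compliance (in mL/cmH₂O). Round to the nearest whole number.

1/CL = 1/Crs − 1/Ccw.
1/CL = 1/55.0 − 1/99 = 0.008081.
CL = 123.75 mL/cmH2O.

124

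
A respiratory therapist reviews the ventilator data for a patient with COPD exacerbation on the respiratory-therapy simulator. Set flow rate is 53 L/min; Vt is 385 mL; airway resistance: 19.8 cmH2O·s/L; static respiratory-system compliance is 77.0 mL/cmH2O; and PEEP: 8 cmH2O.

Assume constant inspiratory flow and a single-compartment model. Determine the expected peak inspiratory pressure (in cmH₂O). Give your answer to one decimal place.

Flow: 53 L/min ÷ 60 = 0.8833 L/s.
Equation of motion (constant flow): PIP = Vt/C + R·V̇ + PEEP.
PIP = 385/77.0 + 19.8×0.8833 + 8 = 5.0 + 17.489 + 8 = 30.489 cmH2O.

30.5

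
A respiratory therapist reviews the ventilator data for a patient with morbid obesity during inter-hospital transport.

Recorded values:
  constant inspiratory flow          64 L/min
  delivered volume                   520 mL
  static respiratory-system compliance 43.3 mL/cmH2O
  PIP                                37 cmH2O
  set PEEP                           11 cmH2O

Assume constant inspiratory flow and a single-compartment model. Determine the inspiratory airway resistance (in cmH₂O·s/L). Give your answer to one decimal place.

Flow: 64 L/min ÷ 60 = 1.0667 L/s.
Equation of motion (constant flow): PIP = Vt/C + R·V̇ + PEEP.
R·V̇ = PIP − Vt/C − PEEP = 37 − 520/43.3 − 11 = 37 − 12.009 − 11 = 13.991 cmH2O.
R = 13.991 / 1.0667 = 13.116 cmH2O·s/L.

13.1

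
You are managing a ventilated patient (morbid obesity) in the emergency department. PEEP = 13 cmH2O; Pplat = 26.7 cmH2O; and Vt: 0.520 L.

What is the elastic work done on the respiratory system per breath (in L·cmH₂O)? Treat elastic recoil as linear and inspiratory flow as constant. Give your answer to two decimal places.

3.56

Elastic work ≈ ½ × (Pplat − PEEP) × Vt = 0.5 × (26.7 − 13) × 0.520 L = 0.5 × 13.7 × 0.520 = 3.562 L·cmH2O.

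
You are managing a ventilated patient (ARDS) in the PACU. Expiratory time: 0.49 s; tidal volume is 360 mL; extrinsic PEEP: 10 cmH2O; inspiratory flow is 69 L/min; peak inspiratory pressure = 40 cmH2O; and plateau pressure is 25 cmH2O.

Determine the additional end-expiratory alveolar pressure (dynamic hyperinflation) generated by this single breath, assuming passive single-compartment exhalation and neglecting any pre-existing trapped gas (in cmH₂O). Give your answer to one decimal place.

Flow: 69 L/min ÷ 60 = 1.15 L/s.
R = (PIP − Pplat)/V̇ = (40 − 25) / 1.15 = 15.0/1.15 = 13.043 cmH2O·s/L.
C = Vt/(Pplat − PEEP) = 360.0 / (25 − 10) = 360.0/15.0 = 24.0 mL/cmH2O.
τ = R × C = 13.043 × 0.024 L/cmH2O = 0.313 s.
Fraction remaining = e^(−Te/τ) = e^(−0.49/0.313) = 0.209; trapped volume = 360.0 × 0.209 = 75.24 mL.
Additional alveolar pressure from trapping ≈ V_trapped / C = 75.24 / 24.0 = 3.135 cmH2O.

3.1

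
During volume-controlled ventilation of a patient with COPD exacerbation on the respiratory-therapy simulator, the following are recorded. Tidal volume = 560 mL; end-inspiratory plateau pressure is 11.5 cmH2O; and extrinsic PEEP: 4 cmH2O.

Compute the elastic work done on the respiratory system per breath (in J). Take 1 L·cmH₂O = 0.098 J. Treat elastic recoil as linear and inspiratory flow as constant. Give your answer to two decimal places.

0.21

Elastic work ≈ ½ × (Pplat − PEEP) × Vt = 0.5 × (11.5 − 4) × 0.560 L = 0.5 × 7.5 × 0.560 = 2.1 L·cmH2O.
× 0.098 J/(L·cmH2O) → 0.2058 J.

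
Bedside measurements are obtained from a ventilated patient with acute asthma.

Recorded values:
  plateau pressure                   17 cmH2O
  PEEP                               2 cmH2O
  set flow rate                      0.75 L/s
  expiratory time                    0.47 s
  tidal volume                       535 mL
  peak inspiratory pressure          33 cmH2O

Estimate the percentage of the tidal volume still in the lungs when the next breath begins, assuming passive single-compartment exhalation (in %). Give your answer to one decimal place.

R = (PIP − Pplat)/V̇ = (33 − 17) / 0.75 = 16.0/0.75 = 21.333 cmH2O·s/L.
C = Vt/(Pplat − PEEP) = 535.0 / (17 − 2) = 535.0/15.0 = 35.667 mL/cmH2O.
τ = R × C = 21.333 × 0.03567 L/cmH2O = 0.7609 s.
Fraction remaining at end-expiration = e^(−Te/τ) = e^(−0.47/0.7609) = 0.5392 → 53.92%.

53.9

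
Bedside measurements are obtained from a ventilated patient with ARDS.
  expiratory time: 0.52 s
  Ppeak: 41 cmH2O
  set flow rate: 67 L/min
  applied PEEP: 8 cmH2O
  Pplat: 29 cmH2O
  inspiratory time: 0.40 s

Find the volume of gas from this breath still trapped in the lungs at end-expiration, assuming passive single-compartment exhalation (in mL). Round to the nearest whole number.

Flow: 67 L/min ÷ 60 = 1.1167 L/s.
Vt = flow × Ti = 1.1167 L/s × 0.40 s × 1000 mL/L = 446.68 mL.
R = (PIP − Pplat)/V̇ = (41 − 29) / 1.1167 = 12.0/1.1167 = 10.746 cmH2O·s/L.
C = Vt/(Pplat − PEEP) = 446.68 / (29 − 8) = 446.68/21.0 = 21.27 mL/cmH2O.
τ = R × C = 10.746 × 0.02127 L/cmH2O = 0.2286 s.
Fraction remaining = e^(−Te/τ) = e^(−0.52/0.2286) = 0.1028.
Trapped volume = 446.68 × 0.1028 = 45.919 mL.

46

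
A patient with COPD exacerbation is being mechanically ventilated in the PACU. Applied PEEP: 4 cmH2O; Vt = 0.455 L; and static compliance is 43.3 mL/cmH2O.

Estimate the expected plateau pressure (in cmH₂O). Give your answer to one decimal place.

14.5

Pplat = PEEP + Vt / Cstat = 4 + 455 / 43.3 = 4 + 10.508 = 14.508 cmH2O.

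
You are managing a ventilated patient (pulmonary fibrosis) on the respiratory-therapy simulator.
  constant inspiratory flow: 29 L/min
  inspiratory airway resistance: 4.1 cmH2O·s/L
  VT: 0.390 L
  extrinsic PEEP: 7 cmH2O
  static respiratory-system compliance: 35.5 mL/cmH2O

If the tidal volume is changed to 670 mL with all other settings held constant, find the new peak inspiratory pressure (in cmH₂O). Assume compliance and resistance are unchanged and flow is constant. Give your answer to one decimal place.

Flow: 29 L/min ÷ 60 = 0.4833 L/s.
PIP = Vt/C + R·V̇ + PEEP (constant-flow equation of motion).
Only the elastic term changes: ΔPIP = ΔVt / C = (670 − 390) / 35.5 = 7.887 cmH2O.
Original PIP = 390/35.5 + 4.1×0.4833 + 7 = 19.967 cmH2O; new PIP = 19.967 + (7.887) = 27.854 cmH2O.

27.9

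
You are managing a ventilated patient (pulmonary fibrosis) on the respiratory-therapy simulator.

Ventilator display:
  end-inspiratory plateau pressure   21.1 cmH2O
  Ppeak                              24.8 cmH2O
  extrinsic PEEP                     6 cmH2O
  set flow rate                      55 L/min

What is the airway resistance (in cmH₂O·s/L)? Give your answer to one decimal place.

4.0

Flow: 55 L/min ÷ 60 = 0.9167 L/s.
Raw = (PIP − Pplat) / flow = (24.8 − 21.1) / 0.9167 = 3.7 / 0.9167 = 4.036 cmH2O·s/L.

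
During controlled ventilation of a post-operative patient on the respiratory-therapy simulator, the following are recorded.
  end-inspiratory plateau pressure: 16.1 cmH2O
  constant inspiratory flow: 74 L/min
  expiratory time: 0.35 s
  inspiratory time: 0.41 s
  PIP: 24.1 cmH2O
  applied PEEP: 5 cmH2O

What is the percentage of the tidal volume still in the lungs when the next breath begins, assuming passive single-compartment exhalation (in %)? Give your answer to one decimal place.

30.6

Flow: 74 L/min ÷ 60 = 1.2333 L/s.
Vt = flow × Ti = 1.2333 L/s × 0.41 s × 1000 mL/L = 505.65 mL.
R = (PIP − Pplat)/V̇ = (24.1 − 16.1) / 1.2333 = 8.0/1.2333 = 6.487 cmH2O·s/L.
C = Vt/(Pplat − PEEP) = 505.65 / (16.1 − 5) = 505.65/11.1 = 45.554 mL/cmH2O.
τ = R × C = 6.487 × 0.04555 L/cmH2O = 0.2955 s.
Fraction remaining at end-expiration = e^(−Te/τ) = e^(−0.35/0.2955) = 0.3059 → 30.59%.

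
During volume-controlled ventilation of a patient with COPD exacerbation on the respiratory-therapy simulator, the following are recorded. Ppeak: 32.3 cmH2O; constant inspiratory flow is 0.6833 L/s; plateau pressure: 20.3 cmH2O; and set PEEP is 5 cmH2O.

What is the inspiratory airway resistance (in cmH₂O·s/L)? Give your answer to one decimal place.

17.6

Raw = (PIP − Pplat) / flow = (32.3 − 20.3) / 0.6833 = 12.0 / 0.6833 = 17.562 cmH2O·s/L.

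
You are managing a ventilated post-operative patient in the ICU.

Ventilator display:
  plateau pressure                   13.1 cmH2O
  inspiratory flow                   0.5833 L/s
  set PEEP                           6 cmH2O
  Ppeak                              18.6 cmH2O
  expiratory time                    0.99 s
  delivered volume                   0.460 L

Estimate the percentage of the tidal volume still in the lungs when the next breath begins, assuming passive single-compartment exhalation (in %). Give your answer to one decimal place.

19.8

R = (PIP − Pplat)/V̇ = (18.6 − 13.1) / 0.5833 = 5.5/0.5833 = 9.429 cmH2O·s/L.
C = Vt/(Pplat − PEEP) = 460.0 / (13.1 − 6) = 460.0/7.1 = 64.789 mL/cmH2O.
τ = R × C = 9.429 × 0.06479 L/cmH2O = 0.6109 s.
Fraction remaining at end-expiration = e^(−Te/τ) = e^(−0.99/0.6109) = 0.1978 → 19.78%.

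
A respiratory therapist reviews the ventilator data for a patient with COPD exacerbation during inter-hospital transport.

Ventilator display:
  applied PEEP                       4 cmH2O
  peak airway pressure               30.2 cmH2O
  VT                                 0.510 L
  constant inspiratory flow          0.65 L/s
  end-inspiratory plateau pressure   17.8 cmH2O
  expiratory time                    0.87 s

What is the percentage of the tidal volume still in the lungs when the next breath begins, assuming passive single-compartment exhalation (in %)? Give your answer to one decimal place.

R = (PIP − Pplat)/V̇ = (30.2 − 17.8) / 0.65 = 12.4/0.65 = 19.077 cmH2O·s/L.
C = Vt/(Pplat − PEEP) = 510.0 / (17.8 − 4) = 510.0/13.8 = 36.957 mL/cmH2O.
τ = R × C = 19.077 × 0.03696 L/cmH2O = 0.7051 s.
Fraction remaining at end-expiration = e^(−Te/τ) = e^(−0.87/0.7051) = 0.2912 → 29.12%.

29.1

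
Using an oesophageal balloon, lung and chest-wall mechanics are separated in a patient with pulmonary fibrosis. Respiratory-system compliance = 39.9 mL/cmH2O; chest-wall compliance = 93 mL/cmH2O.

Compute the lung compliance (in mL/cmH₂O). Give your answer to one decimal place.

69.9

1/CL = 1/Crs − 1/Ccw.
1/CL = 1/39.9 − 1/93 = 0.01431.
CL = 69.881 mL/cmH2O.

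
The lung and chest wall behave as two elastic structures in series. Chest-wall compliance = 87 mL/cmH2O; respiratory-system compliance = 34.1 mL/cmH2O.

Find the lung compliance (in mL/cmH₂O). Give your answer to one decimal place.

56.1

1/CL = 1/Crs − 1/Ccw.
1/CL = 1/34.1 − 1/87 = 0.01783.
CL = 56.085 mL/cmH2O.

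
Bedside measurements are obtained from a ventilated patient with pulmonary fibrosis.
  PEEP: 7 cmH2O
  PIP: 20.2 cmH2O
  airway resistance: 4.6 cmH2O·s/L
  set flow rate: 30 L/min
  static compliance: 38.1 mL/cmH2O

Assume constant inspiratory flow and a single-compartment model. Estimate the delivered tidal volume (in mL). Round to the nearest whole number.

415

Flow: 30 L/min ÷ 60 = 0.5 L/s.
Equation of motion (constant flow): PIP = Vt/C + R·V̇ + PEEP.
Vt/C = PIP − R·V̇ − PEEP = 20.2 − 2.3 − 7 = 10.9 cmH2O.
Vt = C × 10.9 = 38.1 × 10.9 = 415.29 mL.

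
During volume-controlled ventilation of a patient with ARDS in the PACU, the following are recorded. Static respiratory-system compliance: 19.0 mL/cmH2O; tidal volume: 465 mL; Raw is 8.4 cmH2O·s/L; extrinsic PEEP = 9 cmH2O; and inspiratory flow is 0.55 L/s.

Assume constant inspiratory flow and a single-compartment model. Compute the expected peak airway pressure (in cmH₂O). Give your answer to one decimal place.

38.1

Equation of motion (constant flow): PIP = Vt/C + R·V̇ + PEEP.
PIP = 465/19.0 + 8.4×0.55 + 9 = 24.474 + 4.62 + 9 = 38.094 cmH2O.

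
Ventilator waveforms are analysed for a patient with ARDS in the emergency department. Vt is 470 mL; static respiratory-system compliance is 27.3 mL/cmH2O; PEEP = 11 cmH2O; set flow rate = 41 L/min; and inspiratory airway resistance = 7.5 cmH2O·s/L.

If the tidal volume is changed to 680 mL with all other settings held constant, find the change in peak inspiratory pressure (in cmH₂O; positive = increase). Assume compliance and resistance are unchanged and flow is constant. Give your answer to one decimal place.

PIP = Vt/C + R·V̇ + PEEP (constant-flow equation of motion).
Only the elastic term changes: ΔPIP = ΔVt / C = (680 − 470) / 27.3 = 7.692 cmH2O.

7.7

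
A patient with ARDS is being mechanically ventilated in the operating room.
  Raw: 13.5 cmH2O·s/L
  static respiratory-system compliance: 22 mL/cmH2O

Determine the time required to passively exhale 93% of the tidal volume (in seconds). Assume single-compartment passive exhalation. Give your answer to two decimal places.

τ = R × C = 13.5 × 22 mL/cmH2O = 13.5 × 0.022 L/cmH2O = 0.297 s.
Exhaled fraction f = 1 − e^(−t/τ) → t = −τ·ln(1 − f) = −0.297·ln(0.07) = 0.7898 s.

0.79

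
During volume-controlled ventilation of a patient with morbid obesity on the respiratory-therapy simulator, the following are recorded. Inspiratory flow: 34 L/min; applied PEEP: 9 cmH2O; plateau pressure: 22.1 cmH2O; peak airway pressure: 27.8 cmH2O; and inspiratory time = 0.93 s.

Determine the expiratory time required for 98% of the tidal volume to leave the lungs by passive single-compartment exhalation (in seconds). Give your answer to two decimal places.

Flow: 34 L/min ÷ 60 = 0.5667 L/s.
Vt = flow × Ti = 0.5667 L/s × 0.93 s × 1000 mL/L = 527.03 mL.
R = (PIP − Pplat)/V̇ = (27.8 − 22.1) / 0.5667 = 5.7/0.5667 = 10.058 cmH2O·s/L.
C = Vt/(Pplat − PEEP) = 527.03 / (22.1 − 9) = 527.03/13.1 = 40.231 mL/cmH2O.
τ = R × C = 10.058 × 0.04023 L/cmH2O = 0.4046 s.
t = −τ·ln(1 − 0.98) = −0.4046·ln(0.02) = 1.583 s.

1.58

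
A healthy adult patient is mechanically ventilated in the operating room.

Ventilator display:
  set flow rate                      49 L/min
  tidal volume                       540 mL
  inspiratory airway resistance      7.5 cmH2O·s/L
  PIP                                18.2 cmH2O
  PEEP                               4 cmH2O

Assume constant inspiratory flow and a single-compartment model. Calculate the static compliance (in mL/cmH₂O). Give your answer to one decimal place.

66.9

Flow: 49 L/min ÷ 60 = 0.8167 L/s.
Equation of motion (constant flow): PIP = Vt/C + R·V̇ + PEEP.
Vt/C = PIP − R·V̇ − PEEP = 18.2 − 7.5×0.8167 − 4 = 18.2 − 6.125 − 4 = 8.075 cmH2O.
C = Vt / 8.075 = 540 / 8.075 = 66.873 mL/cmH2O.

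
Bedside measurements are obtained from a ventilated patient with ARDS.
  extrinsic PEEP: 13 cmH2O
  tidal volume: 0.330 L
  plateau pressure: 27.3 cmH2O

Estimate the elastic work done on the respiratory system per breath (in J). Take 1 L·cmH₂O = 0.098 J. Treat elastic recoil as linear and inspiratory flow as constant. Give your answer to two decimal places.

0.23

Elastic work ≈ ½ × (Pplat − PEEP) × Vt = 0.5 × (27.3 − 13) × 0.330 L = 0.5 × 14.3 × 0.330 = 2.36 L·cmH2O.
× 0.098 J/(L·cmH2O) → 0.2313 J.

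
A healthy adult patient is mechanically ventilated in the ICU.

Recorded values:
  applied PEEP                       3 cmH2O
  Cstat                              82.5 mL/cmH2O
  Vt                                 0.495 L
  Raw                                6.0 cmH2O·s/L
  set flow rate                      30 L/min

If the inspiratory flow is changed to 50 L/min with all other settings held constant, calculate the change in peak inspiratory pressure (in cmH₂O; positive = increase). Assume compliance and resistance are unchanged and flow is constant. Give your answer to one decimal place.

2.0

Flow: 30 L/min ÷ 60 = 0.5 L/s.
New flow: 50 L/min ÷ 60 = 0.8333 L/s.
PIP = Vt/C + R·V̇ + PEEP (constant-flow equation of motion).
Only the resistive term changes: ΔPIP = R × ΔV̇ = 6.0 × (0.8333 − 0.5) = 6.0 × 0.3333 = 2.0 cmH2O.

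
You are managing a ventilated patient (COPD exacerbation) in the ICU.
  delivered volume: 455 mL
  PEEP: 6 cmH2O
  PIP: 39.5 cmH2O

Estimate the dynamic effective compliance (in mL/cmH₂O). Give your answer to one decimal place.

13.6

Dynamic compliance = Vt / (PIP − PEEP) = 455 / (39.5 − 6) = 455 / 33.5 = 13.582 mL/cmH2O.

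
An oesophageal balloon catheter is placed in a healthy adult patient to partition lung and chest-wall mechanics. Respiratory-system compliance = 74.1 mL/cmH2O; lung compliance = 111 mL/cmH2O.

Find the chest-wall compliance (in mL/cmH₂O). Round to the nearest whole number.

223

1/Ccw = 1/Crs − 1/CL.
1/Ccw = 1/74.1 − 1/111 = 0.004486.
Ccw = 222.92 mL/cmH2O.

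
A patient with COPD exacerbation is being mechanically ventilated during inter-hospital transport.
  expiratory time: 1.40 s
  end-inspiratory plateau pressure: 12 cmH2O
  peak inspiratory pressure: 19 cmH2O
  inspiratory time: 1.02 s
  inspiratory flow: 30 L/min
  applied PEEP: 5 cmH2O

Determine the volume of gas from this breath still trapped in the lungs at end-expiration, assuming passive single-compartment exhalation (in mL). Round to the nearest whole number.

Flow: 30 L/min ÷ 60 = 0.5 L/s.
Vt = flow × Ti = 0.5 L/s × 1.02 s × 1000 mL/L = 510.0 mL.
R = (PIP − Pplat)/V̇ = (19 − 12) / 0.5 = 7.0/0.5 = 14.0 cmH2O·s/L.
C = Vt/(Pplat − PEEP) = 510.0 / (12 − 5) = 510.0/7.0 = 72.857 mL/cmH2O.
τ = R × C = 14.0 × 0.07286 L/cmH2O = 1.02 s.
Fraction remaining = e^(−Te/τ) = e^(−1.40/1.02) = 0.2535.
Trapped volume = 510.0 × 0.2535 = 129.29 mL.

129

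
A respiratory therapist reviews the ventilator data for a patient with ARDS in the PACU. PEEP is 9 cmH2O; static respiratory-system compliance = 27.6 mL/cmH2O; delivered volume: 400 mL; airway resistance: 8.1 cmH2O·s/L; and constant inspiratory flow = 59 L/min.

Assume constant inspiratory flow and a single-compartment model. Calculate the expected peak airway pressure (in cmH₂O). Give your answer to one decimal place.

Flow: 59 L/min ÷ 60 = 0.9833 L/s.
Equation of motion (constant flow): PIP = Vt/C + R·V̇ + PEEP.
PIP = 400/27.6 + 8.1×0.9833 + 9 = 14.493 + 7.965 + 9 = 31.458 cmH2O.

31.5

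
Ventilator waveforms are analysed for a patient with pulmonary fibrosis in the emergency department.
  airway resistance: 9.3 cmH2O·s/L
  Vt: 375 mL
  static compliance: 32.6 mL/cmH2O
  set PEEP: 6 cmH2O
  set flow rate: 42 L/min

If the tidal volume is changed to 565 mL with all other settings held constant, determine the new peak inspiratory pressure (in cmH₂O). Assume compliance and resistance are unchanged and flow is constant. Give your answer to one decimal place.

Flow: 42 L/min ÷ 60 = 0.7 L/s.
PIP = Vt/C + R·V̇ + PEEP (constant-flow equation of motion).
Only the elastic term changes: ΔPIP = ΔVt / C = (565 − 375) / 32.6 = 5.828 cmH2O.
Original PIP = 375/32.6 + 9.3×0.7 + 6 = 24.013 cmH2O; new PIP = 24.013 + (5.828) = 29.841 cmH2O.

29.8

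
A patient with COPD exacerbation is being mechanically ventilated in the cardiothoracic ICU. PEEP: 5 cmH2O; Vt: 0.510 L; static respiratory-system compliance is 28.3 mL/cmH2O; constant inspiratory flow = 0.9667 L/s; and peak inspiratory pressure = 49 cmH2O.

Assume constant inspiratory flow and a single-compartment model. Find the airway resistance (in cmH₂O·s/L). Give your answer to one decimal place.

Equation of motion (constant flow): PIP = Vt/C + R·V̇ + PEEP.
R·V̇ = PIP − Vt/C − PEEP = 49 − 510/28.3 − 5 = 49 − 18.021 − 5 = 25.979 cmH2O.
R = 25.979 / 0.9667 = 26.874 cmH2O·s/L.

26.9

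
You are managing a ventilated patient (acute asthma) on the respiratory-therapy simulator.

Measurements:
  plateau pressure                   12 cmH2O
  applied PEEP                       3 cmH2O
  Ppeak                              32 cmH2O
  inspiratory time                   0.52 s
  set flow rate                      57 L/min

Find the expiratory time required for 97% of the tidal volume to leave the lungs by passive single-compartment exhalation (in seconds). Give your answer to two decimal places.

4.05

Flow: 57 L/min ÷ 60 = 0.95 L/s.
Vt = flow × Ti = 0.95 L/s × 0.52 s × 1000 mL/L = 494.0 mL.
R = (PIP − Pplat)/V̇ = (32 − 12) / 0.95 = 20.0/0.95 = 21.053 cmH2O·s/L.
C = Vt/(Pplat − PEEP) = 494.0 / (12 − 3) = 494.0/9.0 = 54.889 mL/cmH2O.
τ = R × C = 21.053 × 0.05489 L/cmH2O = 1.156 s.
t = −τ·ln(1 − 0.97) = −1.156·ln(0.03) = 4.054 s.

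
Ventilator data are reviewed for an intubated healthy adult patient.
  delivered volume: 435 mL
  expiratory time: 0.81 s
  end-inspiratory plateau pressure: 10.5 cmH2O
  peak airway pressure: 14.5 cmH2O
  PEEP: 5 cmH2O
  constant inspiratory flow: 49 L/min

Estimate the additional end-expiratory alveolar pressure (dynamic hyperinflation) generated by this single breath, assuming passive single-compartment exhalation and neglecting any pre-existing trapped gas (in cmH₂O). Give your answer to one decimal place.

Flow: 49 L/min ÷ 60 = 0.8167 L/s.
R = (PIP − Pplat)/V̇ = (14.5 − 10.5) / 0.8167 = 4.0/0.8167 = 4.898 cmH2O·s/L.
C = Vt/(Pplat − PEEP) = 435.0 / (10.5 − 5) = 435.0/5.5 = 79.091 mL/cmH2O.
τ = R × C = 4.898 × 0.07909 L/cmH2O = 0.3874 s.
Fraction remaining = e^(−Te/τ) = e^(−0.81/0.3874) = 0.1236; trapped volume = 435.0 × 0.1236 = 53.766 mL.
Additional alveolar pressure from trapping ≈ V_trapped / C = 53.766 / 79.091 = 0.6798 cmH2O.

0.7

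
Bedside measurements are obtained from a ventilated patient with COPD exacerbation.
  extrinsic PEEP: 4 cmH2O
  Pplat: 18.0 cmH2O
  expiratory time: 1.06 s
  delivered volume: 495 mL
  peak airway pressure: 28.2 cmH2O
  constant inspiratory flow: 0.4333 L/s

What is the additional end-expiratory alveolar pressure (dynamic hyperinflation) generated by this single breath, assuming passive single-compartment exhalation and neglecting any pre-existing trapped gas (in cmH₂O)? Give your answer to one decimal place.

3.9

R = (PIP − Pplat)/V̇ = (28.2 − 18.0) / 0.4333 = 10.2/0.4333 = 23.54 cmH2O·s/L.
C = Vt/(Pplat − PEEP) = 495.0 / (18.0 − 4) = 495.0/14.0 = 35.357 mL/cmH2O.
τ = R × C = 23.54 × 0.03536 L/cmH2O = 0.8324 s.
Fraction remaining = e^(−Te/τ) = e^(−1.06/0.8324) = 0.2799; trapped volume = 495.0 × 0.2799 = 138.55 mL.
Additional alveolar pressure from trapping ≈ V_trapped / C = 138.55 / 35.357 = 3.919 cmH2O.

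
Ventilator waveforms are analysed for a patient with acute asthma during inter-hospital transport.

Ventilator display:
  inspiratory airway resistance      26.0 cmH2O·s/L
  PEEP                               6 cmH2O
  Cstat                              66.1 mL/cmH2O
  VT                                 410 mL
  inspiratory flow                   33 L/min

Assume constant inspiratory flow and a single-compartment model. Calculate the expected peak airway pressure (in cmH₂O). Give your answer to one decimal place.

26.5

Flow: 33 L/min ÷ 60 = 0.55 L/s.
Equation of motion (constant flow): PIP = Vt/C + R·V̇ + PEEP.
PIP = 410/66.1 + 26.0×0.55 + 6 = 6.203 + 14.3 + 6 = 26.503 cmH2O.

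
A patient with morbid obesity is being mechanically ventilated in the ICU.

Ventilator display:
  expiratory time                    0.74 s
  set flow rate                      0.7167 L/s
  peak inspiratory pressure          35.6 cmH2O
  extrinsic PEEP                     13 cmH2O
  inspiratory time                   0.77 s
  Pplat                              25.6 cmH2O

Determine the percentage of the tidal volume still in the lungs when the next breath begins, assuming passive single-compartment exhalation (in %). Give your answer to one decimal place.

Vt = flow × Ti = 0.7167 L/s × 0.77 s × 1000 mL/L = 551.86 mL.
R = (PIP − Pplat)/V̇ = (35.6 − 25.6) / 0.7167 = 10.0/0.7167 = 13.953 cmH2O·s/L.
C = Vt/(Pplat − PEEP) = 551.86 / (25.6 − 13) = 551.86/12.6 = 43.798 mL/cmH2O.
τ = R × C = 13.953 × 0.0438 L/cmH2O = 0.6111 s.
Fraction remaining at end-expiration = e^(−Te/τ) = e^(−0.74/0.6111) = 0.2979 → 29.79%.

29.8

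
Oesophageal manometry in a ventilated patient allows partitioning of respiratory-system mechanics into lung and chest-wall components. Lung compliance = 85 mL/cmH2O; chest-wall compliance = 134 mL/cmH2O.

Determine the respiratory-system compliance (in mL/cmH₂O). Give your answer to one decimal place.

52.0

Lung and chest wall are elastances in series: 1/Crs = 1/CL + 1/Ccw.
1/Crs = 1/85 + 1/134 = 0.01923.
Crs = 52.002 mL/cmH2O.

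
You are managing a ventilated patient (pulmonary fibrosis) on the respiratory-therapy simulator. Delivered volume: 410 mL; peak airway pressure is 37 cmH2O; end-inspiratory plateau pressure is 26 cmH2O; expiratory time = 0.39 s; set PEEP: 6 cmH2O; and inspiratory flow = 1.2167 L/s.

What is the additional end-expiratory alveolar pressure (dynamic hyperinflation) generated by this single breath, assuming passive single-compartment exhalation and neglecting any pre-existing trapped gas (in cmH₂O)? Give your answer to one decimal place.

R = (PIP − Pplat)/V̇ = (37 − 26) / 1.2167 = 11.0/1.2167 = 9.041 cmH2O·s/L.
C = Vt/(Pplat − PEEP) = 410.0 / (26 − 6) = 410.0/20.0 = 20.5 mL/cmH2O.
τ = R × C = 9.041 × 0.0205 L/cmH2O = 0.1853 s.
Fraction remaining = e^(−Te/τ) = e^(−0.39/0.1853) = 0.1219; trapped volume = 410.0 × 0.1219 = 49.979 mL.
Additional alveolar pressure from trapping ≈ V_trapped / C = 49.979 / 20.5 = 2.438 cmH2O.

2.4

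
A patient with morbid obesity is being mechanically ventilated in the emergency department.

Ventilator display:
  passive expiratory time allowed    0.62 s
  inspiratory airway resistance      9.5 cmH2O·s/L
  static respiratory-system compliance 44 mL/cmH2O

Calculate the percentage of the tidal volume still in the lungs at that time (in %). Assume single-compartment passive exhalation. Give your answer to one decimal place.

22.7

τ = R × C = 9.5 × 44 mL/cmH2O = 9.5 × 0.044 L/cmH2O = 0.418 s.
Passive exhalation: V(t)/V₀ = e^(−t/τ) = e^(−0.62/0.418) = 0.2269.
Fraction remaining = 0.2269 → 22.69%.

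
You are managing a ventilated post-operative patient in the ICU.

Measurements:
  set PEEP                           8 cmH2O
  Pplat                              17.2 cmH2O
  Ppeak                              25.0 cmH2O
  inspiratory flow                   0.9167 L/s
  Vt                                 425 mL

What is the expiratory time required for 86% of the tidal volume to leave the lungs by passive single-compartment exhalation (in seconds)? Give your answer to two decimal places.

0.77

R = (PIP − Pplat)/V̇ = (25.0 − 17.2) / 0.9167 = 7.8/0.9167 = 8.509 cmH2O·s/L.
C = Vt/(Pplat − PEEP) = 425.0 / (17.2 − 8) = 425.0/9.2 = 46.196 mL/cmH2O.
τ = R × C = 8.509 × 0.0462 L/cmH2O = 0.3931 s.
t = −τ·ln(1 − 0.86) = −0.3931·ln(0.14) = 0.7729 s.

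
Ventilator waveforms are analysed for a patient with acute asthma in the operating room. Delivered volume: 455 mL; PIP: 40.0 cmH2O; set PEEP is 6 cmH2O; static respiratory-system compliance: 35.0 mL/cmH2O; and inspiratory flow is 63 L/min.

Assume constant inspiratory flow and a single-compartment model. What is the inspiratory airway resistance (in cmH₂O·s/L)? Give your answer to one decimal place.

Flow: 63 L/min ÷ 60 = 1.05 L/s.
Equation of motion (constant flow): PIP = Vt/C + R·V̇ + PEEP.
R·V̇ = PIP − Vt/C − PEEP = 40.0 − 455/35.0 − 6 = 40.0 − 13.0 − 6 = 21.0 cmH2O.
R = 21.0 / 1.05 = 20.0 cmH2O·s/L.

20.0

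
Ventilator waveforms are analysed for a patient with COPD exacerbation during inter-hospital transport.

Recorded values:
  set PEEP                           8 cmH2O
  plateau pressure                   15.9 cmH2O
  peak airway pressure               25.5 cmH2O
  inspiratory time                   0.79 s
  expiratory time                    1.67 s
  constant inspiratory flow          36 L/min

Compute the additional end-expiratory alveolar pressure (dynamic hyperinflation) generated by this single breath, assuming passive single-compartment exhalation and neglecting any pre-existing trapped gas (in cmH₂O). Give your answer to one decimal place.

1.4

Flow: 36 L/min ÷ 60 = 0.6 L/s.
Vt = flow × Ti = 0.6 L/s × 0.79 s × 1000 mL/L = 474.0 mL.
R = (PIP − Pplat)/V̇ = (25.5 − 15.9) / 0.6 = 9.6/0.6 = 16.0 cmH2O·s/L.
C = Vt/(Pplat − PEEP) = 474.0 / (15.9 − 8) = 474.0/7.9 = 60.0 mL/cmH2O.
τ = R × C = 16.0 × 0.06 L/cmH2O = 0.96 s.
Fraction remaining = e^(−Te/τ) = e^(−1.67/0.96) = 0.1756; trapped volume = 474.0 × 0.1756 = 83.234 mL.
Additional alveolar pressure from trapping ≈ V_trapped / C = 83.234 / 60.0 = 1.387 cmH2O.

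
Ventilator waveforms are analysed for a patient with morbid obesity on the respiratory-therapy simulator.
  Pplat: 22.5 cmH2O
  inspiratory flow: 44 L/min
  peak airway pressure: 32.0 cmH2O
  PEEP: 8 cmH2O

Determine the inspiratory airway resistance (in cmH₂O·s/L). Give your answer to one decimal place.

13.0

Flow: 44 L/min ÷ 60 = 0.7333 L/s.
Raw = (PIP − Pplat) / flow = (32.0 − 22.5) / 0.7333 = 9.5 / 0.7333 = 12.955 cmH2O·s/L.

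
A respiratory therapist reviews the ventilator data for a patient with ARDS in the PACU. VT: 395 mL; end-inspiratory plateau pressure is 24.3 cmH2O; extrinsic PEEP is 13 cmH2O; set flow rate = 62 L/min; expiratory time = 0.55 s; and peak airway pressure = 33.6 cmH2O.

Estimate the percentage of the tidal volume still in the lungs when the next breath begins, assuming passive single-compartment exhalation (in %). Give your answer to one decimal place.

Flow: 62 L/min ÷ 60 = 1.0333 L/s.
R = (PIP − Pplat)/V̇ = (33.6 − 24.3) / 1.0333 = 9.3/1.0333 = 9.0 cmH2O·s/L.
C = Vt/(Pplat − PEEP) = 395.0 / (24.3 − 13) = 395.0/11.3 = 34.956 mL/cmH2O.
τ = R × C = 9.0 × 0.03496 L/cmH2O = 0.3146 s.
Fraction remaining at end-expiration = e^(−Te/τ) = e^(−0.55/0.3146) = 0.1741 → 17.41%.

17.4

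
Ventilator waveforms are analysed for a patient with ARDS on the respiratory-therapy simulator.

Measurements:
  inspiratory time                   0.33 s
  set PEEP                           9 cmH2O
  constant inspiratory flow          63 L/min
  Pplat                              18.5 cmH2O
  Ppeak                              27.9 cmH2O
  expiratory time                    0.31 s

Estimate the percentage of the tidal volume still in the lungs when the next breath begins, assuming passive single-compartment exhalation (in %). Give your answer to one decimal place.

38.7

Flow: 63 L/min ÷ 60 = 1.05 L/s.
Vt = flow × Ti = 1.05 L/s × 0.33 s × 1000 mL/L = 346.5 mL.
R = (PIP − Pplat)/V̇ = (27.9 − 18.5) / 1.05 = 9.4/1.05 = 8.952 cmH2O·s/L.
C = Vt/(Pplat − PEEP) = 346.5 / (18.5 − 9) = 346.5/9.5 = 36.474 mL/cmH2O.
τ = R × C = 8.952 × 0.03647 L/cmH2O = 0.3265 s.
Fraction remaining at end-expiration = e^(−Te/τ) = e^(−0.31/0.3265) = 0.3869 → 38.69%.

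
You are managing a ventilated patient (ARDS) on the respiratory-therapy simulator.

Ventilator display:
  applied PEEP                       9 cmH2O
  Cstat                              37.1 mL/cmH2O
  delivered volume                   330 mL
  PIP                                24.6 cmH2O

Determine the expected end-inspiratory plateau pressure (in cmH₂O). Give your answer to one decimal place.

17.9

Pplat = PEEP + Vt / Cstat = 9 + 330 / 37.1 = 9 + 8.895 = 17.895 cmH2O.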